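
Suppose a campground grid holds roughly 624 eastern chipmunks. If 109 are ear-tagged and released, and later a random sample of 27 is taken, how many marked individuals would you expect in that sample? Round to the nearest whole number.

Expected recaptures E[R] = M·C / N.
E[R] = 109 × 27 / 624 = 2943 / 624 ≈ 4.7 → 5

expected recaptures ≈ 5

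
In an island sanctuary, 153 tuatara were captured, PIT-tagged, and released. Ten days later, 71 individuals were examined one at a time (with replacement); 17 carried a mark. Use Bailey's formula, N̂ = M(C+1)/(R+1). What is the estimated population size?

N̂ = 153·(71+1)/(17+1) = 153·72/18 = 11016/18 = 612

N = 612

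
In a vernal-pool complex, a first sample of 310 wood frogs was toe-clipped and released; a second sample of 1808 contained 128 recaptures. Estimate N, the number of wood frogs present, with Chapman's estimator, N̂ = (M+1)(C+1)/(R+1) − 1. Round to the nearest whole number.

N ≈ 4360

N̂ = (310+1)(1808+1)/(128+1) − 1 = 311·1809/129 − 1
= 562599/129 − 1 ≈ 4361.2 − 1 ≈ 4360.2 → 4360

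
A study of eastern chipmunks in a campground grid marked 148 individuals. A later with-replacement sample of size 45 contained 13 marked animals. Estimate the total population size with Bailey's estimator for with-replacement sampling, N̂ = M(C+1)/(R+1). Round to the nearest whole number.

N̂ = 148·(45+1)/(13+1) = 148·46/14 = 6808/14 ≈ 486.3 → 486

N ≈ 486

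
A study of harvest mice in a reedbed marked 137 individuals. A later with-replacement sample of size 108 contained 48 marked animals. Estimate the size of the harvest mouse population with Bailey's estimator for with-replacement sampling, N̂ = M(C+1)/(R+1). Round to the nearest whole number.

N ≈ 305

N̂ = 137·(108+1)/(48+1) = 137·109/49 = 14933/49 ≈ 304.8 → 305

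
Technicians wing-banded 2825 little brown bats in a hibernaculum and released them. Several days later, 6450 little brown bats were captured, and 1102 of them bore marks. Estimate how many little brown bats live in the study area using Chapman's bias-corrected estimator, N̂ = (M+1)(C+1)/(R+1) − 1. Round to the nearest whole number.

N̂ = (2825+1)(6450+1)/(1102+1) − 1 = 2826·6451/1103 − 1
= 18230526/1103 − 1 ≈ 16528.1 − 1 ≈ 16527.1 → 16527

N ≈ 16,527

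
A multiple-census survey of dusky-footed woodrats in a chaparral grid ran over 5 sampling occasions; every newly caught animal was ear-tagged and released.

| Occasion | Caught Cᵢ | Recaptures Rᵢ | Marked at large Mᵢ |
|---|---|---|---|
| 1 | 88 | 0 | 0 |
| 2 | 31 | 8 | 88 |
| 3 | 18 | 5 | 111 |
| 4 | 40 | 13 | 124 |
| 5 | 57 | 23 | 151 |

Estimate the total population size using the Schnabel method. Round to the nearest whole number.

N ≈ 373

Σ MᵢCᵢ = 0·88 + 88·31 + 111·18 + 124·40 + 151·57 = 0 + 2728 + 1998 + 4960 + 8607 = 18293
Σ Rᵢ = 0 + 8 + 5 + 13 + 23 = 49
N̂ = 18293 / 49 ≈ 373.3 → 373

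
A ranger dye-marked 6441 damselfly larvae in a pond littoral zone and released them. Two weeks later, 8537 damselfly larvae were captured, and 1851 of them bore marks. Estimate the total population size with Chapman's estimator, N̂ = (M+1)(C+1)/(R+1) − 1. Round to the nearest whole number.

N̂ = (6441+1)(8537+1)/(1851+1) − 1 = 6442·8538/1852 − 1
= 55001796/1852 − 1 ≈ 29698.6 − 1 ≈ 29697.6 → 29698

N ≈ 29,698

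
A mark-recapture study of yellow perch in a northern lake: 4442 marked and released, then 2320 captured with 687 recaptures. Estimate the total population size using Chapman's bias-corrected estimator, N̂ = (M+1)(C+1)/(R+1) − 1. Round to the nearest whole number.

N̂ = (4442+1)(2320+1)/(687+1) − 1 = 4443·2321/688 − 1
= 10312203/688 − 1 ≈ 14988.7 − 1 ≈ 14987.7 → 14988

N ≈ 14,988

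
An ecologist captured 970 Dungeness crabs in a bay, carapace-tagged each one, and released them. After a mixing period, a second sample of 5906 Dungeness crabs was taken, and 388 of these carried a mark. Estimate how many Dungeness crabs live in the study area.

N = 14,765

The marked fraction in the recapture sample should equal the marked fraction in the population: 388/5906 = 970/N.
N = (970 × 5906) / 388 = 5728820 / 388 = 14765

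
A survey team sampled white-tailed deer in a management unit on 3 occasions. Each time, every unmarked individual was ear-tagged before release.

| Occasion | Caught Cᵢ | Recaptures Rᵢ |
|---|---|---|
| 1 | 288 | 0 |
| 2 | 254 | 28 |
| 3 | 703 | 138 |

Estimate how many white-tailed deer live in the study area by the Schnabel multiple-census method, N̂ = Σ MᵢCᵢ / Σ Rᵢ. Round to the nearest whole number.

Marked at large before each occasion: Mᵢ = Σⱼ<ᵢ (Cⱼ − Rⱼ) → M1=0, M2=288, M3=514
Σ MᵢCᵢ = 0·288 + 288·254 + 514·703 = 0 + 73152 + 361342 = 434494
Σ Rᵢ = 0 + 28 + 138 = 166
N̂ = 434494 / 166 ≈ 2617.4 → 2617

N ≈ 2617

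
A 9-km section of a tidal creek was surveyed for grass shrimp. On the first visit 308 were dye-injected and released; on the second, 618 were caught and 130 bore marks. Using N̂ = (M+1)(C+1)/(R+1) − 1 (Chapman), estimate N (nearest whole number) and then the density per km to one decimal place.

density ≈ 162.1 grass shrimp per km

N̂ = 309·619/131 − 1 = 191271/131 − 1 ≈ 1459.1 → 1459
Density = N̂ / area = 1459 / 9 ≈ 162.11 → 162.1 per km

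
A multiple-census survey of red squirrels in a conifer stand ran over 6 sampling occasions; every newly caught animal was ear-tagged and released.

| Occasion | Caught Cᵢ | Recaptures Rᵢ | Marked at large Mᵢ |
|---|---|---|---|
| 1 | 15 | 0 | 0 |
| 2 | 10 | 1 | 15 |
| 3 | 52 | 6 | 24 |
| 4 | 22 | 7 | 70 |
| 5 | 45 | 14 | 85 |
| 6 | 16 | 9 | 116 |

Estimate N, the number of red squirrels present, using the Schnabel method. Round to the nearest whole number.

N ≈ 233

Σ MᵢCᵢ = 0·15 + 15·10 + 24·52 + 70·22 + 85·45 + 116·16 = 0 + 150 + 1248 + 1540 + 3825 + 1856 = 8619
Σ Rᵢ = 0 + 1 + 6 + 7 + 14 + 9 = 37
N̂ = 8619 / 37 ≈ 232.9 → 233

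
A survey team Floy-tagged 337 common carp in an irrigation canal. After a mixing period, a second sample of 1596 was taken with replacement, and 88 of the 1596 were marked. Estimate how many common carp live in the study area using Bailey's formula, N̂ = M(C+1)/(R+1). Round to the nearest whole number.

N ≈ 6047

N̂ = 337·(1596+1)/(88+1) = 337·1597/89 = 538189/89 ≈ 6047.1 → 6047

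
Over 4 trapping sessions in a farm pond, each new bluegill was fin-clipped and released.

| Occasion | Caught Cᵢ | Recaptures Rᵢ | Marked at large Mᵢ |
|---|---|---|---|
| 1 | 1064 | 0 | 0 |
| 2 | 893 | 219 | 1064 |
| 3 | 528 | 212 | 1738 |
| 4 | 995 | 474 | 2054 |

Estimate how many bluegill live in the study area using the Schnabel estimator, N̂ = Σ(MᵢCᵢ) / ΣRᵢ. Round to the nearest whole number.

Σ MᵢCᵢ = 0·1064 + 1064·893 + 1738·528 + 2054·995 = 0 + 950152 + 917664 + 2043730 = 3911546
Σ Rᵢ = 0 + 219 + 212 + 474 = 905
N̂ = 3911546 / 905 ≈ 4322.2 → 4322

N ≈ 4322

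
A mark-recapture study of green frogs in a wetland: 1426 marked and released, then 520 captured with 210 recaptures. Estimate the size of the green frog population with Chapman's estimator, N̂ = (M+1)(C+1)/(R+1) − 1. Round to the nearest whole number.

N̂ = (1426+1)(520+1)/(210+1) − 1 = 1427·521/211 − 1
= 743467/211 − 1 ≈ 3523.5 − 1 ≈ 3522.5 → 3523

N ≈ 3523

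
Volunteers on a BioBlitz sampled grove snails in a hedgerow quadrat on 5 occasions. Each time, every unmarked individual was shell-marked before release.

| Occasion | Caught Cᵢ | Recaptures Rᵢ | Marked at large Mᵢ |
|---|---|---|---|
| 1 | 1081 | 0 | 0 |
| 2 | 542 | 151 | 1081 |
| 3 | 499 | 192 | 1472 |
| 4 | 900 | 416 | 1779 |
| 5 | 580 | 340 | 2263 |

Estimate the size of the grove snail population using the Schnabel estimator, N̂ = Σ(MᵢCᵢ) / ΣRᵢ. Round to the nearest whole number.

Σ MᵢCᵢ = 0·1081 + 1081·542 + 1472·499 + 1779·900 + 2263·580 = 0 + 585902 + 734528 + 1601100 + 1312540 = 4234070
Σ Rᵢ = 0 + 151 + 192 + 416 + 340 = 1099
N̂ = 4234070 / 1099 ≈ 3852.7 → 3853

N ≈ 3853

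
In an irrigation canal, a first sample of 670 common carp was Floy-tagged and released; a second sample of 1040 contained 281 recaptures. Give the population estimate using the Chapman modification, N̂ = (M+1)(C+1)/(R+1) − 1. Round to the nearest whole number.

N̂ = (670+1)(1040+1)/(281+1) − 1 = 671·1041/282 − 1
= 698511/282 − 1 ≈ 2477.0 − 1 ≈ 2476.0 → 2476

N ≈ 2476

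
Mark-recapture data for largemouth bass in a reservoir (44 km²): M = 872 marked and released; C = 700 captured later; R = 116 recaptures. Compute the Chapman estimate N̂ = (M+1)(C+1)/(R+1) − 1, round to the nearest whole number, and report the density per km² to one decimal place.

N̂ = 873·701/117 − 1 = 611973/117 − 1 ≈ 5229.5 → 5230
Density = N̂ / area = 5230 / 44 ≈ 118.86 → 118.9 per km²

density ≈ 118.9 largemouth bass per km²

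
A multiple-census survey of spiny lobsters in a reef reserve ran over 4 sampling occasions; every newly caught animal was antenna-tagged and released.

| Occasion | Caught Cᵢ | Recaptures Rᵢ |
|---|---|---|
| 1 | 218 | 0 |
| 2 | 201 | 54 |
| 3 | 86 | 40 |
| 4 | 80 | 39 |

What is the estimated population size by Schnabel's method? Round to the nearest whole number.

N ≈ 813

Marked at large before each occasion: Mᵢ = Σⱼ<ᵢ (Cⱼ − Rⱼ) → M1=0, M2=218, M3=365, M4=411
Σ MᵢCᵢ = 0·218 + 218·201 + 365·86 + 411·80 = 0 + 43818 + 31390 + 32880 = 108088
Σ Rᵢ = 0 + 54 + 40 + 39 = 133
N̂ = 108088 / 133 ≈ 812.7 → 813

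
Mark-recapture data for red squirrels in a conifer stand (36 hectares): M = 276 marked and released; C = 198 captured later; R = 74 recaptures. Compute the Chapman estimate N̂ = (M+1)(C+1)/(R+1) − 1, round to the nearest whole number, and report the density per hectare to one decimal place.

N̂ = 277·199/75 − 1 = 55123/75 − 1 ≈ 734.0 → 734
Density = N̂ / area = 734 / 36 ≈ 20.39 → 20.4 per hectare

density ≈ 20.4 red squirrels per hectare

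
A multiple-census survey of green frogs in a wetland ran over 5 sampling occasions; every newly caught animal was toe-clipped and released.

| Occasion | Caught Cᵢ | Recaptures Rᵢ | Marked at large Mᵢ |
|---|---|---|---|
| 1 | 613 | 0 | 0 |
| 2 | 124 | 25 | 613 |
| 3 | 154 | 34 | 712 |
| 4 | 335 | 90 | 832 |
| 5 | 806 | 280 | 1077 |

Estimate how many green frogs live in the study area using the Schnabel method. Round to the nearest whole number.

Σ MᵢCᵢ = 0·613 + 613·124 + 712·154 + 832·335 + 1077·806 = 0 + 76012 + 109648 + 278720 + 868062 = 1332442
Σ Rᵢ = 0 + 25 + 34 + 90 + 280 = 429
N̂ = 1332442 / 429 ≈ 3105.9 → 3106

N ≈ 3106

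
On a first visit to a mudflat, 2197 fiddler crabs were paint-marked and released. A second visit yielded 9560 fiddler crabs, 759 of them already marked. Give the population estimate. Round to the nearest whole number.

N ≈ 27,672

Lincoln-Petersen assumes M/N = R/C, so N = M·C / R.
N = (2197 × 9560) / 759 = 21003320 / 759 ≈ 27672.4 → 27672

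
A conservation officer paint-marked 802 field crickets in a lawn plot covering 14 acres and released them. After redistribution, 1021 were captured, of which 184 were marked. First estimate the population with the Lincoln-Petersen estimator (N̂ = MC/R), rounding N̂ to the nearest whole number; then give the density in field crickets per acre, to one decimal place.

density ≈ 317.9 field crickets per acre

N̂ = 802·1021/184 = 818842/184 ≈ 4450.2 → 4450
Density = N̂ / area = 4450 / 14 ≈ 317.86 → 317.9 per acre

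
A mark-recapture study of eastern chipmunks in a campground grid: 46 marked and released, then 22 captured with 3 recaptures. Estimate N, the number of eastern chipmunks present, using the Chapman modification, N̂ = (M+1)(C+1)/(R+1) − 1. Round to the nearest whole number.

N ≈ 269

N̂ = (46+1)(22+1)/(3+1) − 1 = 47·23/4 − 1
= 1081/4 − 1 ≈ 270.2 − 1 ≈ 269.2 → 269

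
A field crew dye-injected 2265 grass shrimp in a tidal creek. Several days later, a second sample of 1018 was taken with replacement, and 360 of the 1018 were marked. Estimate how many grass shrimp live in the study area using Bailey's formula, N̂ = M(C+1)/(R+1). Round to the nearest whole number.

N ≈ 6393

N̂ = 2265·(1018+1)/(360+1) = 2265·1019/361 = 2308035/361 ≈ 6393.4 → 6393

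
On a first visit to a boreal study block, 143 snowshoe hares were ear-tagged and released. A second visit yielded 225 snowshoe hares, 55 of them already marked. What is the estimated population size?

If marked individuals mix randomly, R/C ≈ M/N, giving N ≈ M·C/R.
N = (143 × 225) / 55 = 32175 / 55 = 585

N = 585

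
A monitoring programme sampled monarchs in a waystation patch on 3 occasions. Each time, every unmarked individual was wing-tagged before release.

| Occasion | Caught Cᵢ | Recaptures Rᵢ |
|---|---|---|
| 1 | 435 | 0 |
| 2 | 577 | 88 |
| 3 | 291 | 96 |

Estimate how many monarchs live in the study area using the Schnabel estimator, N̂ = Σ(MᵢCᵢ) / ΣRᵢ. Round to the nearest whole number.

N ≈ 2825

Marked at large before each occasion: Mᵢ = Σⱼ<ᵢ (Cⱼ − Rⱼ) → M1=0, M2=435, M3=924
Σ MᵢCᵢ = 0·435 + 435·577 + 924·291 = 0 + 250995 + 268884 = 519879
Σ Rᵢ = 0 + 88 + 96 = 184
N̂ = 519879 / 184 ≈ 2825.4 → 2825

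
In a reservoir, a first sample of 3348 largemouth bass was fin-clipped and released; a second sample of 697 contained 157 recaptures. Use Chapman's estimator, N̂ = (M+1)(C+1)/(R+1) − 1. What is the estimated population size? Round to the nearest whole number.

N ≈ 14,794

N̂ = (3348+1)(697+1)/(157+1) − 1 = 3349·698/158 − 1
= 2337602/158 − 1 ≈ 14794.9 − 1 ≈ 14793.9 → 14794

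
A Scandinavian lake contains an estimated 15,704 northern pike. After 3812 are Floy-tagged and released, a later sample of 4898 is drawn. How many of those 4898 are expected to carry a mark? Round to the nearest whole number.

Expected recaptures E[R] = M·C / N.
E[R] = 3812 × 4898 / 15704 = 18671176 / 15704 ≈ 1188.9 → 1189

expected recaptures ≈ 1189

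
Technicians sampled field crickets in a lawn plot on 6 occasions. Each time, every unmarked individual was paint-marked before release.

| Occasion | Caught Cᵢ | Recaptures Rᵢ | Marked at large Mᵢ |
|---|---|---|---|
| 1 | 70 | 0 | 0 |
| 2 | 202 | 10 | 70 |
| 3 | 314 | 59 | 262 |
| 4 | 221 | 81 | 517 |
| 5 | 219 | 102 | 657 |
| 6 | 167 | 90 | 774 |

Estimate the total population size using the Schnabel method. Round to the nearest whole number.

N ≈ 1415

Σ MᵢCᵢ = 0·70 + 70·202 + 262·314 + 517·221 + 657·219 + 774·167 = 0 + 14140 + 82268 + 114257 + 143883 + 129258 = 483806
Σ Rᵢ = 0 + 10 + 59 + 81 + 102 + 90 = 342
N̂ = 483806 / 342 ≈ 1414.6 → 1415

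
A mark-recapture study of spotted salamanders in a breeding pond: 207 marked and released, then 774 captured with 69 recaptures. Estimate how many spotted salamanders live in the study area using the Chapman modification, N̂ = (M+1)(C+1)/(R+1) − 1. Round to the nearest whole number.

N ≈ 2302

N̂ = (207+1)(774+1)/(69+1) − 1 = 208·775/70 − 1
= 161200/70 − 1 ≈ 2302.9 − 1 ≈ 2301.9 → 2302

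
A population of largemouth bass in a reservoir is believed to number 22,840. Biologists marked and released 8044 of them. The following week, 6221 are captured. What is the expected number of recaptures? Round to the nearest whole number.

Expected recaptures E[R] = M·C / N.
E[R] = 8044 × 6221 / 22840 = 50041724 / 22840 ≈ 2191.0 → 2191

expected recaptures ≈ 2191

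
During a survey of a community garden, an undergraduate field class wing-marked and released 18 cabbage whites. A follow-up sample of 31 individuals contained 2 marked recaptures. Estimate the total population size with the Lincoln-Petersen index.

N = 279

N = (18 × 31) / 2 = 558 / 2 = 279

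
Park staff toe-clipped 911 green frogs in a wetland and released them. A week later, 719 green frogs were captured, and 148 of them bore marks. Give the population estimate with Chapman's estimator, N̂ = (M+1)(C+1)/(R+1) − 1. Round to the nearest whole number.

N̂ = (911+1)(719+1)/(148+1) − 1 = 912·720/149 − 1
= 656640/149 − 1 ≈ 4407.0 − 1 ≈ 4406.0 → 4406

N ≈ 4406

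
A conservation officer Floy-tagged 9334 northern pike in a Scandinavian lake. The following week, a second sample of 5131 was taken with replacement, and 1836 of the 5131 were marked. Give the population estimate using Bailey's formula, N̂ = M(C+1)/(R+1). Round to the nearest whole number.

N ≈ 26,076

N̂ = 9334·(5131+1)/(1836+1) = 9334·5132/1837 = 47902088/1837 ≈ 26076.3 → 26076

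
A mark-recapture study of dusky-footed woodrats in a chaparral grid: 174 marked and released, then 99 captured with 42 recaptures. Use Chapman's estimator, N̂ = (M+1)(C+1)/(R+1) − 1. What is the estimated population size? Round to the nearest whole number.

N̂ = (174+1)(99+1)/(42+1) − 1 = 175·100/43 − 1
= 17500/43 − 1 ≈ 407.0 − 1 ≈ 406.0 → 406

N ≈ 406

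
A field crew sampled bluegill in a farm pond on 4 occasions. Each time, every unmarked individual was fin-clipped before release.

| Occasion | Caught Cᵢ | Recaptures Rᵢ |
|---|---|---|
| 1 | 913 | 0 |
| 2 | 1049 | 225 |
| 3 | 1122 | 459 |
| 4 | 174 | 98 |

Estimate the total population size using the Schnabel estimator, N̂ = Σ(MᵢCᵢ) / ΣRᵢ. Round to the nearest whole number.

N ≈ 4251

Marked at large before each occasion: Mᵢ = Σⱼ<ᵢ (Cⱼ − Rⱼ) → M1=0, M2=913, M3=1737, M4=2400
Σ MᵢCᵢ = 0·913 + 913·1049 + 1737·1122 + 2400·174 = 0 + 957737 + 1948914 + 417600 = 3324251
Σ Rᵢ = 0 + 225 + 459 + 98 = 782
N̂ = 3324251 / 782 ≈ 4251.0 → 4251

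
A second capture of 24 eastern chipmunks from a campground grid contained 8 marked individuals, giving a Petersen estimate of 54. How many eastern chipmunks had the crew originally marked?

M = 18

From N = M·C/R: M = N·R / C = 54·8 / 24 = 432 / 24 = 18.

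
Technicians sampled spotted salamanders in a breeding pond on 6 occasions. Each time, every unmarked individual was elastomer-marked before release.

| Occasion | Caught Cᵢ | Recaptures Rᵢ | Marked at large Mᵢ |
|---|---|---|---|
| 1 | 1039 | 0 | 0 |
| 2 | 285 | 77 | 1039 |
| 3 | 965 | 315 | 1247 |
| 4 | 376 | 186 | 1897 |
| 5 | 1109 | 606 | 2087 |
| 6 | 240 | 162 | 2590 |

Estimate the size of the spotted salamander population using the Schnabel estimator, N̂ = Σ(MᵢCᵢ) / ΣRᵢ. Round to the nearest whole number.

N ≈ 3825

Σ MᵢCᵢ = 0·1039 + 1039·285 + 1247·965 + 1897·376 + 2087·1109 + 2590·240 = 0 + 296115 + 1203355 + 713272 + 2314483 + 621600 = 5148825
Σ Rᵢ = 0 + 77 + 315 + 186 + 606 + 162 = 1346
N̂ = 5148825 / 1346 ≈ 3825.3 → 3825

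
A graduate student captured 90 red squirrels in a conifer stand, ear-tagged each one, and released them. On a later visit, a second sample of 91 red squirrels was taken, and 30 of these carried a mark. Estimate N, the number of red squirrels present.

N = (90 × 91) / 30 = 8190 / 30 = 273

N = 273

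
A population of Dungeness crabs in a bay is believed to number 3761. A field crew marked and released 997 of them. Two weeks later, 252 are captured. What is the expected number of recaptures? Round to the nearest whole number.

expected recaptures ≈ 67

Expected recaptures E[R] = M·C / N.
E[R] = 997 × 252 / 3761 = 251244 / 3761 ≈ 66.8 → 67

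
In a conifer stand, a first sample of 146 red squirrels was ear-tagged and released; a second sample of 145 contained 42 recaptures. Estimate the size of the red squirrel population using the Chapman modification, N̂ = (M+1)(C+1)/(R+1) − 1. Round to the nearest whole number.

N̂ = (146+1)(145+1)/(42+1) − 1 = 147·146/43 − 1
= 21462/43 − 1 ≈ 499.1 − 1 ≈ 498.1 → 498

N ≈ 498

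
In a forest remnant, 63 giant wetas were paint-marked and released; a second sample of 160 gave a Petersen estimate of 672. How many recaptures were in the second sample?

From N = M·C/R: R = M·C / N = 63·160 / 672 = 10080 / 672 = 15.

R = 15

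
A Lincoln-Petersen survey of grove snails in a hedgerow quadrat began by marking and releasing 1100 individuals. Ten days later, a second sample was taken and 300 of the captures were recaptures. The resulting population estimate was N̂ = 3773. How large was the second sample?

C = 1029

From N = M·C/R: C = N·R / M = 3773·300 / 1100 = 1131900 / 1100 = 1029.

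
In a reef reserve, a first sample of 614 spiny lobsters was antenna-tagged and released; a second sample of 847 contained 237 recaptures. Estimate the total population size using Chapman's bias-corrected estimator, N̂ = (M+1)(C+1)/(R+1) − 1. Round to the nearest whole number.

N ≈ 2190

N̂ = (614+1)(847+1)/(237+1) − 1 = 615·848/238 − 1
= 521520/238 − 1 ≈ 2191.3 − 1 ≈ 2190.3 → 2190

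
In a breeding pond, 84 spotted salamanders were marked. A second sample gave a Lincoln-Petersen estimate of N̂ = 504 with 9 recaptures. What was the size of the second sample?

C = 54

From N = M·C/R: C = N·R / M = 504·9 / 84 = 4536 / 84 = 54.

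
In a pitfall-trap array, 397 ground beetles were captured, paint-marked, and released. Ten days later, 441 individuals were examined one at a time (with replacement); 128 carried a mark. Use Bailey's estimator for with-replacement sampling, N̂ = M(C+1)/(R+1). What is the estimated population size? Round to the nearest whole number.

N ≈ 1360

N̂ = 397·(441+1)/(128+1) = 397·442/129 = 175474/129 ≈ 1360.3 → 1360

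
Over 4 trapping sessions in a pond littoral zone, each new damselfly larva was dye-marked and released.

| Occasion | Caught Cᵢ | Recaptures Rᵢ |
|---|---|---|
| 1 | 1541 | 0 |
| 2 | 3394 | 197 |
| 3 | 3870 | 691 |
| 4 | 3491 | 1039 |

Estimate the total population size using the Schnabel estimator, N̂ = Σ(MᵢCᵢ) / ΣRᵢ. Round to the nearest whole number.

Marked at large before each occasion: Mᵢ = Σⱼ<ᵢ (Cⱼ − Rⱼ) → M1=0, M2=1541, M3=4738, M4=7917
Σ MᵢCᵢ = 0·1541 + 1541·3394 + 4738·3870 + 7917·3491 = 0 + 5230154 + 18336060 + 27638247 = 51204461
Σ Rᵢ = 0 + 197 + 691 + 1039 = 1927
N̂ = 51204461 / 1927 ≈ 26572.1 → 26572

N ≈ 26,572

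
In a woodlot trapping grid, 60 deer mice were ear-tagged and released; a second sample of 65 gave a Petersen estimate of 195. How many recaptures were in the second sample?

R = 20

From N = M·C/R: R = M·C / N = 60·65 / 195 = 3900 / 195 = 20.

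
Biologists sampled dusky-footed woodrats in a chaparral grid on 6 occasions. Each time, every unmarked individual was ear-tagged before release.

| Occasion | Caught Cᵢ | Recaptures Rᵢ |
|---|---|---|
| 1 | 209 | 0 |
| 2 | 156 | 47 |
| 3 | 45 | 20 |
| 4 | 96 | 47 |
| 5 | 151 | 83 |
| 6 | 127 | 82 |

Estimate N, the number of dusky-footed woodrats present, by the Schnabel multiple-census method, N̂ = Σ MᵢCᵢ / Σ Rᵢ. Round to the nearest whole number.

Marked at large before each occasion: Mᵢ = Σⱼ<ᵢ (Cⱼ − Rⱼ) → M1=0, M2=209, M3=318, M4=343, M5=392, M6=460
Σ MᵢCᵢ = 0·209 + 209·156 + 318·45 + 343·96 + 392·151 + 460·127 = 0 + 32604 + 14310 + 32928 + 59192 + 58420 = 197454
Σ Rᵢ = 0 + 47 + 20 + 47 + 83 + 82 = 279
N̂ = 197454 / 279 ≈ 707.7 → 708

N ≈ 708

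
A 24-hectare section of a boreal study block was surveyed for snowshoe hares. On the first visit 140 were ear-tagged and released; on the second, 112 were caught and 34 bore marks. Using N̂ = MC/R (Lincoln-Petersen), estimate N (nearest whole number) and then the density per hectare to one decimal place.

N̂ = 140·112/34 = 15680/34 ≈ 461.2 → 461
Density = N̂ / area = 461 / 24 ≈ 19.21 → 19.2 per hectare

density ≈ 19.2 snowshoe hares per hectare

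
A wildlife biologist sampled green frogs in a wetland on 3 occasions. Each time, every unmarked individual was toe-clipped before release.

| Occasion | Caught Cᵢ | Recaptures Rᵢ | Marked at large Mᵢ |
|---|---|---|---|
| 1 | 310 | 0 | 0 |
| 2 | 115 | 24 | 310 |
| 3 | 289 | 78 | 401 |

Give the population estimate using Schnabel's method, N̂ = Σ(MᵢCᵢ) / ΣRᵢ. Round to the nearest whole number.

Σ MᵢCᵢ = 0·310 + 310·115 + 401·289 = 0 + 35650 + 115889 = 151539
Σ Rᵢ = 0 + 24 + 78 = 102
N̂ = 151539 / 102 ≈ 1485.7 → 1486

N ≈ 1486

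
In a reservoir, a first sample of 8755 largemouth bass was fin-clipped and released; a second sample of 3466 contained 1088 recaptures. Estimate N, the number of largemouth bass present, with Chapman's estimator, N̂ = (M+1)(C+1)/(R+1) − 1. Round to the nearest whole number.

N̂ = (8755+1)(3466+1)/(1088+1) − 1 = 8756·3467/1089 − 1
= 30357052/1089 − 1 ≈ 27876.1 − 1 ≈ 27875.1 → 27875

N ≈ 27,875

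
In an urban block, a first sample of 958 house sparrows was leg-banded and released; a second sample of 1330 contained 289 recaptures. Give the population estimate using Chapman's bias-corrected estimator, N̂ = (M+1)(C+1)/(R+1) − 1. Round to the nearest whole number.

N̂ = (958+1)(1330+1)/(289+1) − 1 = 959·1331/290 − 1
= 1276429/290 − 1 ≈ 4401.48 − 1 ≈ 4400.48 → 4400

N ≈ 4400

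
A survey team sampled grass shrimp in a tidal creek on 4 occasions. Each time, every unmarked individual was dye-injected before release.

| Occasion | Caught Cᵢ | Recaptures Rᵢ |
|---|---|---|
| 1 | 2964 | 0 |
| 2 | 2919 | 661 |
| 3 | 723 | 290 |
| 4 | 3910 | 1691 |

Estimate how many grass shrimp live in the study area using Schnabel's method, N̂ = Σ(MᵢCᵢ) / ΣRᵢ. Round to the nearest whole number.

Marked at large before each occasion: Mᵢ = Σⱼ<ᵢ (Cⱼ − Rⱼ) → M1=0, M2=2964, M3=5222, M4=5655
Σ MᵢCᵢ = 0·2964 + 2964·2919 + 5222·723 + 5655·3910 = 0 + 8651916 + 3775506 + 22111050 = 34538472
Σ Rᵢ = 0 + 661 + 290 + 1691 = 2642
N̂ = 34538472 / 2642 ≈ 13072.9 → 13073

N ≈ 13,073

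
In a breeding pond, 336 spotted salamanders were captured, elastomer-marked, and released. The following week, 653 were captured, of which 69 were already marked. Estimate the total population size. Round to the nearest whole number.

N ≈ 3180

The marked fraction in the recapture sample should equal the marked fraction in the population: 69/653 = 336/N.
N = (336 × 653) / 69 = 219408 / 69 ≈ 3179.8 → 3180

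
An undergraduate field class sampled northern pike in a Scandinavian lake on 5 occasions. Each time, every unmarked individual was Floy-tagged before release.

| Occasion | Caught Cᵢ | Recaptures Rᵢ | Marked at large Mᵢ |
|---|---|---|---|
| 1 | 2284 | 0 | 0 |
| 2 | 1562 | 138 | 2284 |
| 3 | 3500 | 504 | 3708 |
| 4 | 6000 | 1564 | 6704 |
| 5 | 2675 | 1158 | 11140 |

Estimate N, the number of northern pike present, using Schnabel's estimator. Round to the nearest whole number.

Σ MᵢCᵢ = 0·2284 + 2284·1562 + 3708·3500 + 6704·6000 + 11140·2675 = 0 + 3567608 + 12978000 + 40224000 + 29799500 = 86569108
Σ Rᵢ = 0 + 138 + 504 + 1564 + 1158 = 3364
N̂ = 86569108 / 3364 ≈ 25734.0 → 25734

N ≈ 25,734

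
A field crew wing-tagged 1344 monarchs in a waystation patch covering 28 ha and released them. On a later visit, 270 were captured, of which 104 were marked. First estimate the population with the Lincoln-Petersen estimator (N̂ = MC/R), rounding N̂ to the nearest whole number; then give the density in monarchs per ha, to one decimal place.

density ≈ 124.6 monarchs per ha

N̂ = 1344·270/104 = 362880/104 ≈ 3489.2 → 3489
Density = N̂ / area = 3489 / 28 ≈ 124.61 → 124.6 per ha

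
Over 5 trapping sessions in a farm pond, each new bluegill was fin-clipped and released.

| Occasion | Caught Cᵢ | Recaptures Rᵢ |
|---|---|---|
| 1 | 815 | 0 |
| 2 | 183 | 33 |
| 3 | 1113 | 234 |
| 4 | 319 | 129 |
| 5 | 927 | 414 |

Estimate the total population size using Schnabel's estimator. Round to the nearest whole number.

Marked at large before each occasion: Mᵢ = Σⱼ<ᵢ (Cⱼ − Rⱼ) → M1=0, M2=815, M3=965, M4=1844, M5=2034
Σ MᵢCᵢ = 0·815 + 815·183 + 965·1113 + 1844·319 + 2034·927 = 0 + 149145 + 1074045 + 588236 + 1885518 = 3696944
Σ Rᵢ = 0 + 33 + 234 + 129 + 414 = 810
N̂ = 3696944 / 810 ≈ 4564.1 → 4564

N ≈ 4564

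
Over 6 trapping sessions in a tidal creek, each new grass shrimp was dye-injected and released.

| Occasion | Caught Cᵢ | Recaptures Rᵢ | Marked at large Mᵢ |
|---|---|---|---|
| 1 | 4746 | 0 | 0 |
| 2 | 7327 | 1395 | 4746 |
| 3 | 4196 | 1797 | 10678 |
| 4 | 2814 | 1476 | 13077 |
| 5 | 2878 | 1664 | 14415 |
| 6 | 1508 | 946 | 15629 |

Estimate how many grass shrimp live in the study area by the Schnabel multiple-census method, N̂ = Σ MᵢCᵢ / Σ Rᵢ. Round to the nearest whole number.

N ≈ 24,929

Σ MᵢCᵢ = 0·4746 + 4746·7327 + 10678·4196 + 13077·2814 + 14415·2878 + 15629·1508 = 0 + 34773942 + 44804888 + 36798678 + 41486370 + 23568532 = 181432410
Σ Rᵢ = 0 + 1395 + 1797 + 1476 + 1664 + 946 = 7278
N̂ = 181432410 / 7278 ≈ 24928.9 → 24929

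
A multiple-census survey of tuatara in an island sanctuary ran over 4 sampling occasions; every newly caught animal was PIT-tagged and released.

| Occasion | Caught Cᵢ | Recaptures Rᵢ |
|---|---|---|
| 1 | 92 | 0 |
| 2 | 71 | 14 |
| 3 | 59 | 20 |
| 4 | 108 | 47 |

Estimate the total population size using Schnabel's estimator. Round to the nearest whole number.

Marked at large before each occasion: Mᵢ = Σⱼ<ᵢ (Cⱼ − Rⱼ) → M1=0, M2=92, M3=149, M4=188
Σ MᵢCᵢ = 0·92 + 92·71 + 149·59 + 188·108 = 0 + 6532 + 8791 + 20304 = 35627
Σ Rᵢ = 0 + 14 + 20 + 47 = 81
N̂ = 35627 / 81 ≈ 439.8 → 440

N ≈ 440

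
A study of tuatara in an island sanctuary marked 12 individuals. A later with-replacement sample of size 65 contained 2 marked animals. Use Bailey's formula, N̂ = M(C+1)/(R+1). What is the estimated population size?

N = 264

N̂ = 12·(65+1)/(2+1) = 12·66/3 = 792/3 = 264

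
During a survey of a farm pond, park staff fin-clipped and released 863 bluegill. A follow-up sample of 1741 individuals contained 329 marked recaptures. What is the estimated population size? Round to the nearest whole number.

N ≈ 4567

The marked fraction in the recapture sample should equal the marked fraction in the population: 329/1741 = 863/N.
N = (863 × 1741) / 329 = 1502483 / 329 ≈ 4566.8 → 4567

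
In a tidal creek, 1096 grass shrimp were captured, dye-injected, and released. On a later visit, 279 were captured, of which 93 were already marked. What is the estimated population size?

N = (1096 × 279) / 93 = 305784 / 93 = 3288

N = 3288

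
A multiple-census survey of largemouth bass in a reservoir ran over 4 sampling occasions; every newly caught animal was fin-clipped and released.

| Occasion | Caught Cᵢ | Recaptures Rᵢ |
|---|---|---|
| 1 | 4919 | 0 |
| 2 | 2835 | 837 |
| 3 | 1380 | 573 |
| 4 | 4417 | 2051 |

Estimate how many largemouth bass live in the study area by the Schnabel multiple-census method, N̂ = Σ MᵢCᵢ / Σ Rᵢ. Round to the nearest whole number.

Marked at large before each occasion: Mᵢ = Σⱼ<ᵢ (Cⱼ − Rⱼ) → M1=0, M2=4919, M3=6917, M4=7724
Σ MᵢCᵢ = 0·4919 + 4919·2835 + 6917·1380 + 7724·4417 = 0 + 13945365 + 9545460 + 34116908 = 57607733
Σ Rᵢ = 0 + 837 + 573 + 2051 = 3461
N̂ = 57607733 / 3461 ≈ 16644.8 → 16645

N ≈ 16,645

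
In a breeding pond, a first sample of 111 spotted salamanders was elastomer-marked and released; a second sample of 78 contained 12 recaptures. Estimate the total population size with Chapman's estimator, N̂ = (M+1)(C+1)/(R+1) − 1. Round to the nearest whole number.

N ≈ 680

N̂ = (111+1)(78+1)/(12+1) − 1 = 112·79/13 − 1
= 8848/13 − 1 ≈ 680.6 − 1 ≈ 679.6 → 680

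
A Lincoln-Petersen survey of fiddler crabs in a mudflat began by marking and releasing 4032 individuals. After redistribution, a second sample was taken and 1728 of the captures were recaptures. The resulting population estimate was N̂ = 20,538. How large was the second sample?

From N = M·C/R: C = N·R / M = 20538·1728 / 4032 = 35489664 / 4032 = 8802.

C = 8802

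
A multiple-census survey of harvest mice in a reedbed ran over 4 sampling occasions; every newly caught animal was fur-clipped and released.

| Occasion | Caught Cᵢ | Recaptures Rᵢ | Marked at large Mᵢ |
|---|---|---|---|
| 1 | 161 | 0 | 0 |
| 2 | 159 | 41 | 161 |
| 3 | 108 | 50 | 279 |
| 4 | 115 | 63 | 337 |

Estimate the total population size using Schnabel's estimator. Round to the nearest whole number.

N ≈ 614

Σ MᵢCᵢ = 0·161 + 161·159 + 279·108 + 337·115 = 0 + 25599 + 30132 + 38755 = 94486
Σ Rᵢ = 0 + 41 + 50 + 63 = 154
N̂ = 94486 / 154 ≈ 613.5 → 614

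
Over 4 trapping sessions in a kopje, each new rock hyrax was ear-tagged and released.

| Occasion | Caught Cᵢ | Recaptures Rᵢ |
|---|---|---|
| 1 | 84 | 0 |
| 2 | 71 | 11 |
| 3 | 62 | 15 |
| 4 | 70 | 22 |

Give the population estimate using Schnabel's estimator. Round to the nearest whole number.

N ≈ 589

Marked at large before each occasion: Mᵢ = Σⱼ<ᵢ (Cⱼ − Rⱼ) → M1=0, M2=84, M3=144, M4=191
Σ MᵢCᵢ = 0·84 + 84·71 + 144·62 + 191·70 = 0 + 5964 + 8928 + 13370 = 28262
Σ Rᵢ = 0 + 11 + 15 + 22 = 48
N̂ = 28262 / 48 ≈ 588.8 → 589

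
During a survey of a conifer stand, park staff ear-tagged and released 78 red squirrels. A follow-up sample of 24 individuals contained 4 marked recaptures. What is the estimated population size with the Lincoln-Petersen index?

N = (78 × 24) / 4 = 1872 / 4 = 468

N = 468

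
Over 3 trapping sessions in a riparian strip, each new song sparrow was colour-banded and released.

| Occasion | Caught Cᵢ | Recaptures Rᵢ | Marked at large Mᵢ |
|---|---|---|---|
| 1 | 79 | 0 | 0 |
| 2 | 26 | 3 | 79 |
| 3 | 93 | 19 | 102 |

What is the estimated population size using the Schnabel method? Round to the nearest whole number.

Σ MᵢCᵢ = 0·79 + 79·26 + 102·93 = 0 + 2054 + 9486 = 11540
Σ Rᵢ = 0 + 3 + 19 = 22
N̂ = 11540 / 22 ≈ 524.5 → 525

N ≈ 525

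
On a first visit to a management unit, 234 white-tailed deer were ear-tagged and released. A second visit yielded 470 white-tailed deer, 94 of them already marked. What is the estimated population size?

The marked fraction in the recapture sample should equal the marked fraction in the population: 94/470 = 234/N.
N = (234 × 470) / 94 = 109980 / 94 = 1170

N = 1170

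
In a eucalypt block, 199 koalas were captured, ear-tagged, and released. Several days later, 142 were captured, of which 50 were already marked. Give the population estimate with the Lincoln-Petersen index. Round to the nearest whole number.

N ≈ 565

N = (199 × 142) / 50 = 28258 / 50 ≈ 565.2 → 565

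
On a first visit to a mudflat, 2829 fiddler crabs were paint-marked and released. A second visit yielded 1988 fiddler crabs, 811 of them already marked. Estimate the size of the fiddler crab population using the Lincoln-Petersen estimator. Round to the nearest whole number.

N ≈ 6935

Lincoln-Petersen assumes M/N = R/C, so N = M·C / R.
N = (2829 × 1988) / 811 = 5624052 / 811 ≈ 6934.7 → 6935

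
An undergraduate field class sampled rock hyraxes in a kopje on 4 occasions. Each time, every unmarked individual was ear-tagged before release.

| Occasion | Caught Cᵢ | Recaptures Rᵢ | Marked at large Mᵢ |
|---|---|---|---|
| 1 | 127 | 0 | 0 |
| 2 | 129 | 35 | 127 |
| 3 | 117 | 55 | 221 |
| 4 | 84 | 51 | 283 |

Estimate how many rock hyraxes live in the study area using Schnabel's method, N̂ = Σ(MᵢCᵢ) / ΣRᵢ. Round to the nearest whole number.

N ≈ 468

Σ MᵢCᵢ = 0·127 + 127·129 + 221·117 + 283·84 = 0 + 16383 + 25857 + 23772 = 66012
Σ Rᵢ = 0 + 35 + 55 + 51 = 141
N̂ = 66012 / 141 ≈ 468.2 → 468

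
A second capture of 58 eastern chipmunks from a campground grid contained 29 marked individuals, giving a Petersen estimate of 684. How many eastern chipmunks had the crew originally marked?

M = 342

From N = M·C/R: M = N·R / C = 684·29 / 58 = 19836 / 58 = 342.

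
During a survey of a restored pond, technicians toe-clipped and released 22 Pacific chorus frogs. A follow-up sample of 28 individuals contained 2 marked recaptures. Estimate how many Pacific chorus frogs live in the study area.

N = (22 × 28) / 2 = 616 / 2 = 308

N = 308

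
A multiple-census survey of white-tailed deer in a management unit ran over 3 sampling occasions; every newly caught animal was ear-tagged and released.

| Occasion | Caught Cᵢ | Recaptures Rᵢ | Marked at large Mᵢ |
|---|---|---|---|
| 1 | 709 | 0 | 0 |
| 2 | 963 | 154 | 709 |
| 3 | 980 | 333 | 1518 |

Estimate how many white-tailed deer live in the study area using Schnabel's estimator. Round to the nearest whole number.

N ≈ 4457

Σ MᵢCᵢ = 0·709 + 709·963 + 1518·980 = 0 + 682767 + 1487640 = 2170407
Σ Rᵢ = 0 + 154 + 333 = 487
N̂ = 2170407 / 487 ≈ 4456.7 → 4457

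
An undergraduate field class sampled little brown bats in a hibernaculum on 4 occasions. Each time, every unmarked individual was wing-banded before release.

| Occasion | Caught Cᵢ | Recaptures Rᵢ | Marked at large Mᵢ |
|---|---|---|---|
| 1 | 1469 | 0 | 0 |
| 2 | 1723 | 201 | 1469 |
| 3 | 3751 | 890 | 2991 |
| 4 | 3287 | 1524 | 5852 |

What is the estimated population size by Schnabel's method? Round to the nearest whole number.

Σ MᵢCᵢ = 0·1469 + 1469·1723 + 2991·3751 + 5852·3287 = 0 + 2531087 + 11219241 + 19235524 = 32985852
Σ Rᵢ = 0 + 201 + 890 + 1524 = 2615
N̂ = 32985852 / 2615 ≈ 12614.1 → 12614

N ≈ 12,614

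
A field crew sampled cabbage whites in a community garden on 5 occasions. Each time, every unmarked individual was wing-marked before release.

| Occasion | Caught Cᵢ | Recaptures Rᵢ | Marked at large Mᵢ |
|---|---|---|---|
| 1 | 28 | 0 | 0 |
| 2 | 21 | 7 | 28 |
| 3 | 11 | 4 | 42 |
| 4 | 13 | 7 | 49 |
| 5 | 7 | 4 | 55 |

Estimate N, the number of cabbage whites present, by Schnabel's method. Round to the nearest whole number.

N ≈ 94

Σ MᵢCᵢ = 0·28 + 28·21 + 42·11 + 49·13 + 55·7 = 0 + 588 + 462 + 637 + 385 = 2072
Σ Rᵢ = 0 + 7 + 4 + 7 + 4 = 22
N̂ = 2072 / 22 ≈ 94.2 → 94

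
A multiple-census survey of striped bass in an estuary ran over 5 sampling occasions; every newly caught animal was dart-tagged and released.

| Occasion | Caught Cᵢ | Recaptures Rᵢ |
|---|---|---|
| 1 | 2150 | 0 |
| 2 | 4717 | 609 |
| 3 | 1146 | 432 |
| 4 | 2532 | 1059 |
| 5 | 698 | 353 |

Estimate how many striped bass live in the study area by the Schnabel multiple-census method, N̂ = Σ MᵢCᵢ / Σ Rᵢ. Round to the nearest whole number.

N ≈ 16,658

Marked at large before each occasion: Mᵢ = Σⱼ<ᵢ (Cⱼ − Rⱼ) → M1=0, M2=2150, M3=6258, M4=6972, M5=8445
Σ MᵢCᵢ = 0·2150 + 2150·4717 + 6258·1146 + 6972·2532 + 8445·698 = 0 + 10141550 + 7171668 + 17653104 + 5894610 = 40860932
Σ Rᵢ = 0 + 609 + 432 + 1059 + 353 = 2453
N̂ = 40860932 / 2453 ≈ 16657.5 → 16658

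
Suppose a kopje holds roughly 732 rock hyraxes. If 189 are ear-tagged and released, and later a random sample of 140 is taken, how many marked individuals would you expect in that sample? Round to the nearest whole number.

expected recaptures ≈ 36

Expected recaptures E[R] = M·C / N.
E[R] = 189 × 140 / 732 = 26460 / 732 ≈ 36.1 → 36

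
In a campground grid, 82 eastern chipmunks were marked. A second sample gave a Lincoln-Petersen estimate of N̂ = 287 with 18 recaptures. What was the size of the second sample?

From N = M·C/R: C = N·R / M = 287·18 / 82 = 5166 / 82 = 63.

C = 63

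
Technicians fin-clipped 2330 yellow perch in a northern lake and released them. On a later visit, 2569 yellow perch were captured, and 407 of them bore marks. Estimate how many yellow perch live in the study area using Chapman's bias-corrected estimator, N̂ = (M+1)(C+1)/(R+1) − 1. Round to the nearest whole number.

N ≈ 14,682

N̂ = (2330+1)(2569+1)/(407+1) − 1 = 2331·2570/408 − 1
= 5990670/408 − 1 ≈ 14683.0 − 1 ≈ 14682.0 → 14682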